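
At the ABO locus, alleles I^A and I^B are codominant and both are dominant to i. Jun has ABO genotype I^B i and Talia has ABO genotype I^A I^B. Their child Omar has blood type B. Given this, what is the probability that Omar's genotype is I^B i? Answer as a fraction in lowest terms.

1/2

Cross I^B i × I^A I^B → 1/4 I^A I^B, 1/4 I^A i, 1/4 I^B I^B, 1/4 I^B i.
Type-B genotypes among offspring: I^B I^B (1/4), I^B i (1/4); total 1/2.
P(I^B i | type B) = (1/4) / (1/2) = 1/2.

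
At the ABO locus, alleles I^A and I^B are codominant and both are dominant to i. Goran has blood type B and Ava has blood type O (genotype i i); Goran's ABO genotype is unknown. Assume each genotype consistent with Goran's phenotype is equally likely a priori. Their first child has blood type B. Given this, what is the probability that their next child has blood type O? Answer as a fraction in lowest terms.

Possible genotypes: Goran ∈ {I^B I^B, I^B i}; Ava ∈ {i i}.
Weight each parental genotype pair by prior × P(type-B child):
  I^B I^B × i i: posterior weight 2/3; P(next child type O) = 0.
  I^B i × i i: posterior weight 1/3; P(next child type O) = 1/2.
Weighted sum = 1/6.

1/6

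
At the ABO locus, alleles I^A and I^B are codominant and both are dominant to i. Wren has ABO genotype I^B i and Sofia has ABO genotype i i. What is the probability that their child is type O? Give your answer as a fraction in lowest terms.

1/2

ABO cross I^B i × i i → offspring phenotypes: 1/2 O, 1/2 B.
So P(type O) = 1/2.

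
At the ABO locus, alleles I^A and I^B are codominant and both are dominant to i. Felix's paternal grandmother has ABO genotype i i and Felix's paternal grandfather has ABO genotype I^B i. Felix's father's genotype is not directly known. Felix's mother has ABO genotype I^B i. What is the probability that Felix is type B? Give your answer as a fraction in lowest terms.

5/8

Felix's father's ABO genotype from i i × I^B i: 1/2 I^B i, 1/2 i i.
Crossing each possibility with the mother I^B i and summing P(type B): 1/2·3/4 + 1/2·1/2 = 5/8.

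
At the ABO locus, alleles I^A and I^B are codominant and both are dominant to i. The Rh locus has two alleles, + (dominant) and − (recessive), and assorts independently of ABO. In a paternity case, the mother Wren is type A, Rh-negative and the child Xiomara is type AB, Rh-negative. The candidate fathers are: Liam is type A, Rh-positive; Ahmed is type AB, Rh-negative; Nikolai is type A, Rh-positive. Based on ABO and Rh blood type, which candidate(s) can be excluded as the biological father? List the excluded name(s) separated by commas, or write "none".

A candidate is excluded only if no genotype consistent with his phenotype could produce a type AB, Rh-negative child with a type A, Rh-negative mother.
Liam (type A, Rh+): no genotype consistent with that phenotype can produce a type-AB Rh- child with a type-A mother.
Nikolai (type A, Rh+): no genotype consistent with that phenotype can produce a type-AB Rh- child with a type-A mother.

Liam, Nikolai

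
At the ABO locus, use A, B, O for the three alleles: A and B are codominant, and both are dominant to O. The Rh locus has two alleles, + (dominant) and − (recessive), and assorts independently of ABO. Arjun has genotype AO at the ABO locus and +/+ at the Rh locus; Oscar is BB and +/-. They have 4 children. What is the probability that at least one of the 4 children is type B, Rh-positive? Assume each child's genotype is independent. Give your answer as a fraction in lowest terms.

ABO cross AO × BB → 1/2 B, 1/2 AB.
Rh cross +/+ × +/- → 1 Rh+; so P(type B, Rh-positive) = 1/2 × 1 = 1/2 per child.
P(none) = (1/2)^4 = 1/16; P(at least one) = 1 − 1/16 = 15/16.

15/16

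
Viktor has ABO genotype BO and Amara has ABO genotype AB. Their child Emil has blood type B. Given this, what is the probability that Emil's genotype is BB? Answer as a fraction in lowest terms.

Cross BO × AB → 1/4 AB, 1/4 AO, 1/4 BB, 1/4 BO.
Type-B genotypes among offspring: BB (1/4), BO (1/4); total 1/2.
P(BB | type B) = (1/4) / (1/2) = 1/2.

1/2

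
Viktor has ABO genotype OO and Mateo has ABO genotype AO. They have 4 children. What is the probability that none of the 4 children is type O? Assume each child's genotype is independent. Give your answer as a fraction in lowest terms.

1/16

ABO cross OO × AO → 1/2 O, 1/2 A.
So P(type O) = 1/2 per child.
P(not type O) = 1/2 for one child; (1/2)^4 = 1/16.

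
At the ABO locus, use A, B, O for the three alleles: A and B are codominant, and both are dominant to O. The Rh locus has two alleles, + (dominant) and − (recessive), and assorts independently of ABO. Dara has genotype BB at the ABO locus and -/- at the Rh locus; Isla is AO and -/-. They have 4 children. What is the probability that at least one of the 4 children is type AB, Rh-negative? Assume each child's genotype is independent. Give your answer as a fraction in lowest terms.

ABO cross BB × AO → 1/2 B, 1/2 AB.
Rh cross -/- × -/- → 1 Rh-; so P(type AB, Rh-negative) = 1/2 × 1 = 1/2 per child.
P(none) = (1/2)^4 = 1/16; P(at least one) = 1 − 1/16 = 15/16.

15/16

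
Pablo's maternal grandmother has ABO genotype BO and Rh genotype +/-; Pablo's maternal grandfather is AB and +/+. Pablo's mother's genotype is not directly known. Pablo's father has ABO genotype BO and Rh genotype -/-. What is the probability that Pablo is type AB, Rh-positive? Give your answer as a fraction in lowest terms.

3/32

Pablo's mother's ABO genotype from BO × AB: 1/4 AB, 1/4 AO, 1/4 BB, 1/4 BO.
Crossing each possibility with the father BO and summing P(type AB): 1/4·1/4 + 1/4·1/4 + 1/4·0 + 1/4·0 = 1/8.
Similarly for Rh via the mother's Rh distribution: P(Rh+) = 3/4.
Independent loci: 1/8 × 3/4 = 3/32.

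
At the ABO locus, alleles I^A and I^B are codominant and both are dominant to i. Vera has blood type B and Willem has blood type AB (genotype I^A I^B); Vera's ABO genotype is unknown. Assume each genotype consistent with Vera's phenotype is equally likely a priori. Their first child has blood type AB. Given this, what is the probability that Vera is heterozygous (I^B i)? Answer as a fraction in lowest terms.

1/3

Possible genotypes: Vera ∈ {I^B I^B, I^B i}; Willem ∈ {I^A I^B}.
Weight each parental genotype pair by prior × P(type-AB child):
  I^B I^B × I^A I^B: posterior weight 2/3.
  I^B i × I^A I^B: posterior weight 1/3.
Sum the posterior weight over pairs where Vera is I^B i: 1/3.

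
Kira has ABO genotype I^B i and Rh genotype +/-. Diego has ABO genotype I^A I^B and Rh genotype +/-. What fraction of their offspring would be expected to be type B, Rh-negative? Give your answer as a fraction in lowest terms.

ABO cross I^B i × I^A I^B → offspring phenotypes: 1/4 A, 1/2 B, 1/4 AB.
Rh cross +/- × +/- → 3/4 Rh+, 1/4 Rh-.
Independent loci: P(type B, Rh-negative) = 1/2 × 1/4 = 1/8.

1/8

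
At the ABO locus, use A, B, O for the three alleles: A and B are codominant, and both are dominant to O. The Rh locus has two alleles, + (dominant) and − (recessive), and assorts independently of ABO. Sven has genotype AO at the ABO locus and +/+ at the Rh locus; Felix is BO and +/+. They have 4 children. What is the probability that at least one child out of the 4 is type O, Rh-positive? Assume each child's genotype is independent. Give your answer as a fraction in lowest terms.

175/256

ABO cross AO × BO → 1/4 O, 1/4 A, 1/4 B, 1/4 AB.
Rh cross +/+ × +/+ → 1 Rh+; so P(type O, Rh-positive) = 1/4 × 1 = 1/4 per child.
P(none) = (3/4)^4 = 81/256; P(at least one) = 1 − 81/256 = 175/256.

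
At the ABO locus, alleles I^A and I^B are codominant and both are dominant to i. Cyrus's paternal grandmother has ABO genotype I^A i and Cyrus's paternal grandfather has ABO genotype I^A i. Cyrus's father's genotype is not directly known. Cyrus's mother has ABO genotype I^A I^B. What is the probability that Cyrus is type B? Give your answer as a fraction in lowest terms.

1/4

Cyrus's father's ABO genotype from I^A i × I^A i: 1/4 I^A I^A, 1/2 I^A i, 1/4 i i.
Crossing each possibility with the mother I^A I^B and summing P(type B): 1/4·0 + 1/2·1/4 + 1/4·1/2 = 1/4.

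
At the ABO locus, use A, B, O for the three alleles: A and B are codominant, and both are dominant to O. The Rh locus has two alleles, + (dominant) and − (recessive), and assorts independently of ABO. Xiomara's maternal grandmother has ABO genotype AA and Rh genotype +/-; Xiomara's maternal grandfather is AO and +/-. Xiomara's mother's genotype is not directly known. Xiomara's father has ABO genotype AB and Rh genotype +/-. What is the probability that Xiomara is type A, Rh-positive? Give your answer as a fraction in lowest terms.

Xiomara's mother's ABO genotype from AA × AO: 1/2 AA, 1/2 AO.
Crossing each possibility with the father AB and summing P(type A): 1/2·1/2 + 1/2·1/2 = 1/2.
Similarly for Rh via the mother's Rh distribution: P(Rh+) = 3/4.
Independent loci: 1/2 × 3/4 = 3/8.

3/8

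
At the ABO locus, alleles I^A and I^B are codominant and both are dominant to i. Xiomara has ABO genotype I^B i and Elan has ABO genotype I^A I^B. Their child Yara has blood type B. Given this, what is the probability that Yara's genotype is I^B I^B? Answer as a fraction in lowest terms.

Cross I^B i × I^A I^B → 1/4 I^A I^B, 1/4 I^A i, 1/4 I^B I^B, 1/4 I^B i.
Type-B genotypes among offspring: I^B I^B (1/4), I^B i (1/4); total 1/2.
P(I^B I^B | type B) = (1/4) / (1/2) = 1/2.

1/2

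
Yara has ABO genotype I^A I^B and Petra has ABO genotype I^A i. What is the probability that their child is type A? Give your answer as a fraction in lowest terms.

ABO cross I^A I^B × I^A i → offspring phenotypes: 1/2 A, 1/4 B, 1/4 AB.
So P(type A) = 1/2.

1/2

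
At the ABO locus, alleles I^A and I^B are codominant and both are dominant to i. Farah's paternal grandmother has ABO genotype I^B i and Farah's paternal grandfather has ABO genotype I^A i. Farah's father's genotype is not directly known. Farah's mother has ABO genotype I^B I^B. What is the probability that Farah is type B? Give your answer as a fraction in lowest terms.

Farah's father's ABO genotype from I^B i × I^A i: 1/4 I^A I^B, 1/4 I^A i, 1/4 I^B i, 1/4 i i.
Crossing each possibility with the mother I^B I^B and summing P(type B): 1/4·1/2 + 1/4·1/2 + 1/4·1 + 1/4·1 = 3/4.

3/4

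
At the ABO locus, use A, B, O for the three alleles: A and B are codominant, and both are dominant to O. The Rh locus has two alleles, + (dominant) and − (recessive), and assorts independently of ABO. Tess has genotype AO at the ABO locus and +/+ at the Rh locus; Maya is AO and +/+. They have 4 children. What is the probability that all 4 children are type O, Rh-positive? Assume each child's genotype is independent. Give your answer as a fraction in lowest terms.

1/256

ABO cross AO × AO → 1/4 O, 3/4 A.
Rh cross +/+ × +/+ → 1 Rh+; so P(type O, Rh-positive) = 1/4 × 1 = 1/4 per child.
All 4 independent: (1/4)^4 = 1/256.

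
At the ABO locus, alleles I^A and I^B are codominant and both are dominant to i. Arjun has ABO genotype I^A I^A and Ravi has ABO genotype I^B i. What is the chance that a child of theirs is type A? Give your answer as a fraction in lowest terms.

1/2

ABO cross I^A I^A × I^B i → offspring phenotypes: 1/2 A, 1/2 AB.
So P(type A) = 1/2.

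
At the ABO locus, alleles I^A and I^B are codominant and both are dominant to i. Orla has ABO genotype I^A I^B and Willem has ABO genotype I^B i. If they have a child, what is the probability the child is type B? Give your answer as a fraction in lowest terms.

ABO cross I^A I^B × I^B i → offspring phenotypes: 1/4 A, 1/2 B, 1/4 AB.
So P(type B) = 1/2.

1/2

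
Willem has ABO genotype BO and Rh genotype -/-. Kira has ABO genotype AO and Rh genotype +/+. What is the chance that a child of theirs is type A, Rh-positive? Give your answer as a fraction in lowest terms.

1/4

ABO cross BO × AO → offspring phenotypes: 1/4 O, 1/4 A, 1/4 B, 1/4 AB.
Rh cross -/- × +/+ → 1 Rh+.
Independent loci: P(type A, Rh-positive) = 1/4 × 1 = 1/4.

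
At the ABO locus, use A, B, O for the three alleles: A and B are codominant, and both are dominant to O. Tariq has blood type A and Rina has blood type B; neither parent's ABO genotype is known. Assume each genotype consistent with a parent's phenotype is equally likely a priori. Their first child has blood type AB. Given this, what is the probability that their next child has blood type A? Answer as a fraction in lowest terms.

5/36

Possible genotypes: Tariq ∈ {AA, AO}; Rina ∈ {BB, BO}.
Weight each parental genotype pair by prior × P(type-AB child):
  AA × BB: posterior weight 4/9; P(next child type A) = 0.
  AA × BO: posterior weight 2/9; P(next child type A) = 1/2.
  AO × BB: posterior weight 2/9; P(next child type A) = 0.
  AO × BO: posterior weight 1/9; P(next child type A) = 1/4.
Weighted sum = 5/36.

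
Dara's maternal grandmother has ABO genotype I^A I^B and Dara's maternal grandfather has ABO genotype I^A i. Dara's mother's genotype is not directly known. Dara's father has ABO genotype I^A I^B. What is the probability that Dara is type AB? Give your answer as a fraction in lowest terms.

3/8

Dara's mother's ABO genotype from I^A I^B × I^A i: 1/4 I^A I^A, 1/4 I^A I^B, 1/4 I^A i, 1/4 I^B i.
Crossing each possibility with the father I^A I^B and summing P(type AB): 1/4·1/2 + 1/4·1/2 + 1/4·1/4 + 1/4·1/4 = 3/8.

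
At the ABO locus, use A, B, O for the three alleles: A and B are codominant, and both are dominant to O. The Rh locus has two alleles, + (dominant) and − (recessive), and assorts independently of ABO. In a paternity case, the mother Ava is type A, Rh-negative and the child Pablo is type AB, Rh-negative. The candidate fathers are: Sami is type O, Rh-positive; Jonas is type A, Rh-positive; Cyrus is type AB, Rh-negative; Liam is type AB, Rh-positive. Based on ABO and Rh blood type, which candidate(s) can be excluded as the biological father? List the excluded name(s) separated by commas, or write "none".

A candidate is excluded only if no genotype consistent with his phenotype could produce a type AB, Rh-negative child with a type A, Rh-negative mother.
Sami (type O, Rh+): no genotype consistent with that phenotype can produce a type-AB Rh- child with a type-A mother.
Jonas (type A, Rh+): no genotype consistent with that phenotype can produce a type-AB Rh- child with a type-A mother.

Sami, Jonas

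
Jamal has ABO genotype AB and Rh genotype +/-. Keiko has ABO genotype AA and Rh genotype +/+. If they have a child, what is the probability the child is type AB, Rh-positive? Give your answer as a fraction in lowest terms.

ABO cross AB × AA → offspring phenotypes: 1/2 A, 1/2 AB.
Rh cross +/- × +/+ → 1 Rh+.
Independent loci: P(type AB, Rh-positive) = 1/2 × 1 = 1/2.

1/2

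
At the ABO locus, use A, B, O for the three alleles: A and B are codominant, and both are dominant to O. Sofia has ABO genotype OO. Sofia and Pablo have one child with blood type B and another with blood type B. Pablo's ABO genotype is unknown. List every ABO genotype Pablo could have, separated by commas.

For each candidate genotype of Pablo, check whether crossing it with OO can produce every observed child phenotype.
  AA → possible child types {A} ✗
  AB → possible child types {A, B} ✓
  AO → possible child types {O, A} ✗
  BB → possible child types {B} ✓
  BO → possible child types {O, B} ✓
  OO → possible child types {O} ✗

AB, BB, BO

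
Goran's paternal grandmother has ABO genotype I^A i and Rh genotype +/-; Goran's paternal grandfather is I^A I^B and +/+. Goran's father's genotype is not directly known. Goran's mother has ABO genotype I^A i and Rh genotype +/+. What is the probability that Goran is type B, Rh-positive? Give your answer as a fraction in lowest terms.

1/8

Goran's father's ABO genotype from I^A i × I^A I^B: 1/4 I^A I^A, 1/4 I^A I^B, 1/4 I^A i, 1/4 I^B i.
Crossing each possibility with the mother I^A i and summing P(type B): 1/4·0 + 1/4·1/4 + 1/4·0 + 1/4·1/4 = 1/8.
Similarly for Rh via the father's Rh distribution: P(Rh+) = 1.
Independent loci: 1/8 × 1 = 1/8.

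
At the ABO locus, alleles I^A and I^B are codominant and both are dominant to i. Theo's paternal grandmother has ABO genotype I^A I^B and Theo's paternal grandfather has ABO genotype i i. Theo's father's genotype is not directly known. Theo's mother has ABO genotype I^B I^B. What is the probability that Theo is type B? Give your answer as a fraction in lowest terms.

Theo's father's ABO genotype from I^A I^B × i i: 1/2 I^A i, 1/2 I^B i.
Crossing each possibility with the mother I^B I^B and summing P(type B): 1/2·1/2 + 1/2·1 = 3/4.

3/4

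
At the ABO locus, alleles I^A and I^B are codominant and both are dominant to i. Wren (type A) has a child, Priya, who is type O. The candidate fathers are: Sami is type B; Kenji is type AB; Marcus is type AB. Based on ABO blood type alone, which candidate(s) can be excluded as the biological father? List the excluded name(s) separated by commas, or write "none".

Kenji, Marcus

A candidate is excluded only if no genotype consistent with his phenotype could produce a type O child with a type A mother.
Kenji (type AB): no genotype consistent with that phenotype can produce a type-O child with a type-A mother.
Marcus (type AB): no genotype consistent with that phenotype can produce a type-O child with a type-A mother.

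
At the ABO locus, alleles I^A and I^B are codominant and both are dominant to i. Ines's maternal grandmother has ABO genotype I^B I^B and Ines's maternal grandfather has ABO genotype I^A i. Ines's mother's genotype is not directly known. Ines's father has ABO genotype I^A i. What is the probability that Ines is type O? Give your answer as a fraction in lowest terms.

Ines's mother's ABO genotype from I^B I^B × I^A i: 1/2 I^A I^B, 1/2 I^B i.
Crossing each possibility with the father I^A i and summing P(type O): 1/2·0 + 1/2·1/4 = 1/8.

1/8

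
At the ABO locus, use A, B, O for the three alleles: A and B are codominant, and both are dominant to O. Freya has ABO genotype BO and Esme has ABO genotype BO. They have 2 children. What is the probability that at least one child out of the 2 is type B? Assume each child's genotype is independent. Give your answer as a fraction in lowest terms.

ABO cross BO × BO → 1/4 O, 3/4 B.
So P(type B) = 3/4 per child.
P(none) = (1/4)^2 = 1/16; P(at least one) = 1 − 1/16 = 15/16.

15/16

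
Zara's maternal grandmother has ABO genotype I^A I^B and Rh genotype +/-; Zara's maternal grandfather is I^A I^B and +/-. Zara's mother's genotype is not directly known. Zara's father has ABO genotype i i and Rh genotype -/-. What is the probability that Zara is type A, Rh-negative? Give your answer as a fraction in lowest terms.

Zara's mother's ABO genotype from I^A I^B × I^A I^B: 1/4 I^A I^A, 1/2 I^A I^B, 1/4 I^B I^B.
Crossing each possibility with the father i i and summing P(type A): 1/4·1 + 1/2·1/2 + 1/4·0 = 1/2.
Similarly for Rh via the mother's Rh distribution: P(Rh-) = 1/2.
Independent loci: 1/2 × 1/2 = 1/4.

1/4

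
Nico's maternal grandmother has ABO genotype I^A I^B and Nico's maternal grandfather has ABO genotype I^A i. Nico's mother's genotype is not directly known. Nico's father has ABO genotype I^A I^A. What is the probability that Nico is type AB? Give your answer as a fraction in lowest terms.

Nico's mother's ABO genotype from I^A I^B × I^A i: 1/4 I^A I^A, 1/4 I^A I^B, 1/4 I^A i, 1/4 I^B i.
Crossing each possibility with the father I^A I^A and summing P(type AB): 1/4·0 + 1/4·1/2 + 1/4·0 + 1/4·1/2 = 1/4.

1/4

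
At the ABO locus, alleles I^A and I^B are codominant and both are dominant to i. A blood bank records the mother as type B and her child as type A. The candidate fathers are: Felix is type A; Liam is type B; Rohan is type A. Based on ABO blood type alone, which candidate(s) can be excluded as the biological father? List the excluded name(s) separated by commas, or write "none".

Liam

A candidate is excluded only if no genotype consistent with his phenotype could produce a type A child with a type B mother.
Liam (type B): no genotype consistent with that phenotype can produce a type-A child with a type-B mother.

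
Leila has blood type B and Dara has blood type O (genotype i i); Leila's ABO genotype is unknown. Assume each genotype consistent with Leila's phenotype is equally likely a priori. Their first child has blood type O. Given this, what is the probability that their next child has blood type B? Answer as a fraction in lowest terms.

Possible genotypes: Leila ∈ {I^B I^B, I^B i}; Dara ∈ {i i}.
Weight each parental genotype pair by prior × P(type-O child):
  I^B i × i i: posterior weight 1; P(next child type B) = 1/2.
Weighted sum = 1/2.

1/2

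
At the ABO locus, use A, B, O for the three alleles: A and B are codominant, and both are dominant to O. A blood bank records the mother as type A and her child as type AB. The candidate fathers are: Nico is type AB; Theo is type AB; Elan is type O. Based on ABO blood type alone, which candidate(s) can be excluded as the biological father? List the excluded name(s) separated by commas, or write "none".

Elan

A candidate is excluded only if no genotype consistent with his phenotype could produce a type AB child with a type A mother.
Elan (type O): no genotype consistent with that phenotype can produce a type-AB child with a type-A mother.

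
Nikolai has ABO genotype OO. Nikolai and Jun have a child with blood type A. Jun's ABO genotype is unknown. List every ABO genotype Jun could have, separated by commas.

AA, AB, AO

For each candidate genotype of Jun, check whether crossing it with OO can produce every observed child phenotype.
  AA → possible child types {A} ✓
  AB → possible child types {A, B} ✓
  AO → possible child types {O, A} ✓
  BB → possible child types {B} ✗
  BO → possible child types {O, B} ✗
  OO → possible child types {O} ✗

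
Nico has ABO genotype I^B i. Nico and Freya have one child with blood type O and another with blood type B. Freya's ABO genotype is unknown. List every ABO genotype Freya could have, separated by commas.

For each candidate genotype of Freya, check whether crossing it with I^B i can produce every observed child phenotype.
  I^A I^A → possible child types {A, AB} ✗
  I^A I^B → possible child types {A, B, AB} ✗
  I^A i → possible child types {O, A, B, AB} ✓
  I^B I^B → possible child types {B} ✗
  I^B i → possible child types {O, B} ✓
  i i → possible child types {O, B} ✓

I^A i, I^B i, i i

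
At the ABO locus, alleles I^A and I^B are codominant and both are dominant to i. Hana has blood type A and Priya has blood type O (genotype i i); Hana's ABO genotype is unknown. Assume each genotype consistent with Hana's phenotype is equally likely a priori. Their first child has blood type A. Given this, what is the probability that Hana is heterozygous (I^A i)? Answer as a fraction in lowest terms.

Possible genotypes: Hana ∈ {I^A I^A, I^A i}; Priya ∈ {i i}.
Weight each parental genotype pair by prior × P(type-A child):
  I^A I^A × i i: posterior weight 2/3.
  I^A i × i i: posterior weight 1/3.
Sum the posterior weight over pairs where Hana is I^A i: 1/3.

1/3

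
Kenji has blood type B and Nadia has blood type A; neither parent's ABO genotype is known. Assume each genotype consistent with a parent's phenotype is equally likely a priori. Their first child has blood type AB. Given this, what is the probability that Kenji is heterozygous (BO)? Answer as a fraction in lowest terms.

1/3

Possible genotypes: Kenji ∈ {BB, BO}; Nadia ∈ {AA, AO}.
Weight each parental genotype pair by prior × P(type-AB child):
  BB × AA: posterior weight 4/9.
  BB × AO: posterior weight 2/9.
  BO × AA: posterior weight 2/9.
  BO × AO: posterior weight 1/9.
Sum the posterior weight over pairs where Kenji is BO: 1/3.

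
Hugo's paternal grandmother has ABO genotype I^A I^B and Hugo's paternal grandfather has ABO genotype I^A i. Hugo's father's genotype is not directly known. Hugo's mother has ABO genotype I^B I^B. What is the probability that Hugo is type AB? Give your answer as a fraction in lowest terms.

1/2

Hugo's father's ABO genotype from I^A I^B × I^A i: 1/4 I^A I^A, 1/4 I^A I^B, 1/4 I^A i, 1/4 I^B i.
Crossing each possibility with the mother I^B I^B and summing P(type AB): 1/4·1 + 1/4·1/2 + 1/4·1/2 + 1/4·0 = 1/2.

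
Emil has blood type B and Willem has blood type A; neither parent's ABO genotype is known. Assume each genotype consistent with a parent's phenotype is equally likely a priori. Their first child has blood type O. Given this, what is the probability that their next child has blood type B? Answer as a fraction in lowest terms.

1/4

Possible genotypes: Emil ∈ {BB, BO}; Willem ∈ {AA, AO}.
Weight each parental genotype pair by prior × P(type-O child):
  BO × AO: posterior weight 1; P(next child type B) = 1/4.
Weighted sum = 1/4.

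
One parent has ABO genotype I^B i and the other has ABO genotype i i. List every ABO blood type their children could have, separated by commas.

O, B

Gametes from I^B i × i i give offspring ABO genotypes I^B i, i i, i.e. phenotypes O, B.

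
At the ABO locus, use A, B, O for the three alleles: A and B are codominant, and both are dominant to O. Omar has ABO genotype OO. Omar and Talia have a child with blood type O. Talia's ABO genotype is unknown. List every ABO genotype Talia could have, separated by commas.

AO, BO, OO

For each candidate genotype of Talia, check whether crossing it with OO can produce every observed child phenotype.
  AA → possible child types {A} ✗
  AB → possible child types {A, B} ✗
  AO → possible child types {O, A} ✓
  BB → possible child types {B} ✗
  BO → possible child types {O, B} ✓
  OO → possible child types {O} ✓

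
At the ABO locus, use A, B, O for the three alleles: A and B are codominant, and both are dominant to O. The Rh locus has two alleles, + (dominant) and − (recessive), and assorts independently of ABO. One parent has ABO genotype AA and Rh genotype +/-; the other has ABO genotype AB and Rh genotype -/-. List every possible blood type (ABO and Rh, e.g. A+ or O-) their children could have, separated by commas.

A+, A-, AB+, AB-

Gametes from AA × AB give offspring ABO genotypes AA, AB, i.e. phenotypes A, AB.
Rh cross +/- × -/- → phenotypes Rh+, Rh-.
Combining independently: A+, A-, AB+, AB-.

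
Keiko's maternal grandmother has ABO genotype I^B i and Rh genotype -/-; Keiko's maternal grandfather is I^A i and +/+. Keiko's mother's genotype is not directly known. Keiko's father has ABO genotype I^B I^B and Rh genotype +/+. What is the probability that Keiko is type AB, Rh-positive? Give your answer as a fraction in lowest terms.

1/4

Keiko's mother's ABO genotype from I^B i × I^A i: 1/4 I^A I^B, 1/4 I^A i, 1/4 I^B i, 1/4 i i.
Crossing each possibility with the father I^B I^B and summing P(type AB): 1/4·1/2 + 1/4·1/2 + 1/4·0 + 1/4·0 = 1/4.
Similarly for Rh via the mother's Rh distribution: P(Rh+) = 1.
Independent loci: 1/4 × 1 = 1/4.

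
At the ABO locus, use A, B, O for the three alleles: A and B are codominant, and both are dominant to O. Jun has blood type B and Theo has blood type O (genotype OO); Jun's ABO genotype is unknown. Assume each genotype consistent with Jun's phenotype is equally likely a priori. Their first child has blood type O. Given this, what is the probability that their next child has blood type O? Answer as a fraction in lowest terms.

1/2

Possible genotypes: Jun ∈ {BB, BO}; Theo ∈ {OO}.
Weight each parental genotype pair by prior × P(type-O child):
  BO × OO: posterior weight 1; P(next child type O) = 1/2.
Weighted sum = 1/2.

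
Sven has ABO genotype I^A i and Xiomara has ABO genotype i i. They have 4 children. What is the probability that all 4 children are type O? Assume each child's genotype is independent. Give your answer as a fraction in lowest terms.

ABO cross I^A i × i i → 1/2 O, 1/2 A.
So P(type O) = 1/2 per child.
All 4 independent: (1/2)^4 = 1/16.

1/16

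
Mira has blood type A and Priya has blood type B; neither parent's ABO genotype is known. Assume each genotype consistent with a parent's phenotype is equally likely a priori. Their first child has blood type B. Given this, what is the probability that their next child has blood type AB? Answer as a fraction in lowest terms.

5/12

Possible genotypes: Mira ∈ {I^A I^A, I^A i}; Priya ∈ {I^B I^B, I^B i}.
Weight each parental genotype pair by prior × P(type-B child):
  I^A i × I^B I^B: posterior weight 2/3; P(next child type AB) = 1/2.
  I^A i × I^B i: posterior weight 1/3; P(next child type AB) = 1/4.
Weighted sum = 5/12.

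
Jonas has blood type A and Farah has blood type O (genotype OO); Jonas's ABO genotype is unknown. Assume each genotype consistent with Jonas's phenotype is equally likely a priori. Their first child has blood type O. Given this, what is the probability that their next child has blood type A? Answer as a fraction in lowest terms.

Possible genotypes: Jonas ∈ {AA, AO}; Farah ∈ {OO}.
Weight each parental genotype pair by prior × P(type-O child):
  AO × OO: posterior weight 1; P(next child type A) = 1/2.
Weighted sum = 1/2.

1/2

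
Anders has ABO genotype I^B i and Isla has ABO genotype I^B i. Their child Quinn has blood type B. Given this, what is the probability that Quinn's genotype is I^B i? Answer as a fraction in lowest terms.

2/3

Cross I^B i × I^B i → 1/4 I^B I^B, 1/2 I^B i, 1/4 i i.
Type-B genotypes among offspring: I^B I^B (1/4), I^B i (1/2); total 3/4.
P(I^B i | type B) = (1/2) / (3/4) = 2/3.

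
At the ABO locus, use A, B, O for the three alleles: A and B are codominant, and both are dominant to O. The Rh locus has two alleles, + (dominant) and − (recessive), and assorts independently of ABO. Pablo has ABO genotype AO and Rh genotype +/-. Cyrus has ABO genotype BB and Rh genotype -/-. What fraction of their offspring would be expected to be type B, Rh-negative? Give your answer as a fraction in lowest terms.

ABO cross AO × BB → offspring phenotypes: 1/2 B, 1/2 AB.
Rh cross +/- × -/- → 1/2 Rh+, 1/2 Rh-.
Independent loci: P(type B, Rh-negative) = 1/2 × 1/2 = 1/4.

1/4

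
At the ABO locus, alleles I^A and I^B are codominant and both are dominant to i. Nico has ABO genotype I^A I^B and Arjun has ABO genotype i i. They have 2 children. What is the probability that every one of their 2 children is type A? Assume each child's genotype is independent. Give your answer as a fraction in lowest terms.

1/4

ABO cross I^A I^B × i i → 1/2 A, 1/2 B.
So P(type A) = 1/2 per child.
All 2 independent: (1/2)^2 = 1/4.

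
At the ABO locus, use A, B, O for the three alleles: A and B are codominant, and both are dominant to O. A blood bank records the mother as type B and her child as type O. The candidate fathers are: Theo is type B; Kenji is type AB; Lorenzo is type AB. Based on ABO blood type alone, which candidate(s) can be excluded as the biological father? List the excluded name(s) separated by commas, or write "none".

A candidate is excluded only if no genotype consistent with his phenotype could produce a type O child with a type B mother.
Kenji (type AB): no genotype consistent with that phenotype can produce a type-O child with a type-B mother.
Lorenzo (type AB): no genotype consistent with that phenotype can produce a type-O child with a type-B mother.

Kenji, Lorenzo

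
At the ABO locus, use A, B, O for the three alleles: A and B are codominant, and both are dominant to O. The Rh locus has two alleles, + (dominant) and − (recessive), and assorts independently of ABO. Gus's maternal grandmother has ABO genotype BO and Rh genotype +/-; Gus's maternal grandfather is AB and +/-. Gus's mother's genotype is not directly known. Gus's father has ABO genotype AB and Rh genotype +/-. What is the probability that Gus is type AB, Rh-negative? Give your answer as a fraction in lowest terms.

Gus's mother's ABO genotype from BO × AB: 1/4 AB, 1/4 AO, 1/4 BB, 1/4 BO.
Crossing each possibility with the father AB and summing P(type AB): 1/4·1/2 + 1/4·1/4 + 1/4·1/2 + 1/4·1/4 = 3/8.
Similarly for Rh via the mother's Rh distribution: P(Rh-) = 1/4.
Independent loci: 3/8 × 1/4 = 3/32.

3/32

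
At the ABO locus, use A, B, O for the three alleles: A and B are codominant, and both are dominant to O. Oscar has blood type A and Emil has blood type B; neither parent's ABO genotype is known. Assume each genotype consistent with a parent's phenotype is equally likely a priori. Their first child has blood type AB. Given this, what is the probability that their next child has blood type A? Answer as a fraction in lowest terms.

5/36

Possible genotypes: Oscar ∈ {AA, AO}; Emil ∈ {BB, BO}.
Weight each parental genotype pair by prior × P(type-AB child):
  AA × BB: posterior weight 4/9; P(next child type A) = 0.
  AA × BO: posterior weight 2/9; P(next child type A) = 1/2.
  AO × BB: posterior weight 2/9; P(next child type A) = 0.
  AO × BO: posterior weight 1/9; P(next child type A) = 1/4.
Weighted sum = 5/36.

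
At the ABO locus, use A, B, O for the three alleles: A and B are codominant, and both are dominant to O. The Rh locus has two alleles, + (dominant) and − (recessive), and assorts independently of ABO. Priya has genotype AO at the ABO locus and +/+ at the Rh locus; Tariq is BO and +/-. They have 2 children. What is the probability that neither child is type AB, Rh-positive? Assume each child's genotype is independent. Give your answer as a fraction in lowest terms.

ABO cross AO × BO → 1/4 O, 1/4 A, 1/4 B, 1/4 AB.
Rh cross +/+ × +/- → 1 Rh+; so P(type AB, Rh-positive) = 1/4 × 1 = 1/4 per child.
P(not type AB, Rh-positive) = 3/4 for one child; (3/4)^2 = 9/16.

9/16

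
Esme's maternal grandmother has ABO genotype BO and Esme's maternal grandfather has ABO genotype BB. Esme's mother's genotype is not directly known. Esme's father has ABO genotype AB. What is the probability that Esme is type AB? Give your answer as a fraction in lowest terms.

3/8

Esme's mother's ABO genotype from BO × BB: 1/2 BB, 1/2 BO.
Crossing each possibility with the father AB and summing P(type AB): 1/2·1/2 + 1/2·1/4 = 3/8.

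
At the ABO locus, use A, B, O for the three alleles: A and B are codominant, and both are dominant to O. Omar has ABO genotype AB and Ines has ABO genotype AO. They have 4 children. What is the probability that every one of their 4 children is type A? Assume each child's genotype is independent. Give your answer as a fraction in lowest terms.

ABO cross AB × AO → 1/2 A, 1/4 B, 1/4 AB.
So P(type A) = 1/2 per child.
All 4 independent: (1/2)^4 = 1/16.

1/16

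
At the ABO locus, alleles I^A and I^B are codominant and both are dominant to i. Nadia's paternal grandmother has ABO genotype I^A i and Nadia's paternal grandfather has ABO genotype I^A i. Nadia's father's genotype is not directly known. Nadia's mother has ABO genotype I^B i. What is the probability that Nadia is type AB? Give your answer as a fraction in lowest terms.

1/4

Nadia's father's ABO genotype from I^A i × I^A i: 1/4 I^A I^A, 1/2 I^A i, 1/4 i i.
Crossing each possibility with the mother I^B i and summing P(type AB): 1/4·1/2 + 1/2·1/4 + 1/4·0 = 1/4.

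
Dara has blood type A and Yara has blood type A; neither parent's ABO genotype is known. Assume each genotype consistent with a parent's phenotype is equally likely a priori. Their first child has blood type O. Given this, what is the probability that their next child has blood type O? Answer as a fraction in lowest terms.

Possible genotypes: Dara ∈ {I^A I^A, I^A i}; Yara ∈ {I^A I^A, I^A i}.
Weight each parental genotype pair by prior × P(type-O child):
  I^A i × I^A i: posterior weight 1; P(next child type O) = 1/4.
Weighted sum = 1/4.

1/4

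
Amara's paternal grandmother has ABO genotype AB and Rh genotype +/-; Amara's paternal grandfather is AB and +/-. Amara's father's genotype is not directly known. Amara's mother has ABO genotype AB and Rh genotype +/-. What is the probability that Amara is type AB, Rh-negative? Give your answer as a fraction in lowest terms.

Amara's father's ABO genotype from AB × AB: 1/4 AA, 1/2 AB, 1/4 BB.
Crossing each possibility with the mother AB and summing P(type AB): 1/4·1/2 + 1/2·1/2 + 1/4·1/2 = 1/2.
Similarly for Rh via the father's Rh distribution: P(Rh-) = 1/4.
Independent loci: 1/2 × 1/4 = 1/8.

1/8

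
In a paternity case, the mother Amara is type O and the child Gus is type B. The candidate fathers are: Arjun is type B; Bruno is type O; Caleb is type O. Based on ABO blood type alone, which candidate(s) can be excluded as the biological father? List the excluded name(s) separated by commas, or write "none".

A candidate is excluded only if no genotype consistent with his phenotype could produce a type B child with a type O mother.
Bruno (type O): no genotype consistent with that phenotype can produce a type-B child with a type-O mother.
Caleb (type O): no genotype consistent with that phenotype can produce a type-B child with a type-O mother.

Bruno, Caleb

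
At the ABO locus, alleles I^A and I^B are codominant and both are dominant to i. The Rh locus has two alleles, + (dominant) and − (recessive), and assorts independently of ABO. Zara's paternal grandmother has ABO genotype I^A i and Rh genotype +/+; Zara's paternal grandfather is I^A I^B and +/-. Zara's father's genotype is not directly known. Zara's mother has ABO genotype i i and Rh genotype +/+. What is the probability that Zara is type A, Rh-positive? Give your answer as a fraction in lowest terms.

Zara's father's ABO genotype from I^A i × I^A I^B: 1/4 I^A I^A, 1/4 I^A I^B, 1/4 I^A i, 1/4 I^B i.
Crossing each possibility with the mother i i and summing P(type A): 1/4·1 + 1/4·1/2 + 1/4·1/2 + 1/4·0 = 1/2.
Similarly for Rh via the father's Rh distribution: P(Rh+) = 1.
Independent loci: 1/2 × 1 = 1/2.

1/2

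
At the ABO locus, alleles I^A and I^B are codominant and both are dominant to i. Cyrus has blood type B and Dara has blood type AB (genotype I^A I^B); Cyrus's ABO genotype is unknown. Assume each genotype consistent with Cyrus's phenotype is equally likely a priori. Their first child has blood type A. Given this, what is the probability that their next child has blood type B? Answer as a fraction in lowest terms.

1/2

Possible genotypes: Cyrus ∈ {I^B I^B, I^B i}; Dara ∈ {I^A I^B}.
Weight each parental genotype pair by prior × P(type-A child):
  I^B i × I^A I^B: posterior weight 1; P(next child type B) = 1/2.
Weighted sum = 1/2.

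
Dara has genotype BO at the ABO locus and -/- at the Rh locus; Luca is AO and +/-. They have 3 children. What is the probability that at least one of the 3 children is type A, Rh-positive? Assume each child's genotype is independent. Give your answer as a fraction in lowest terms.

ABO cross BO × AO → 1/4 O, 1/4 A, 1/4 B, 1/4 AB.
Rh cross -/- × +/- → 1/2 Rh+, 1/2 Rh-; so P(type A, Rh-positive) = 1/4 × 1/2 = 1/8 per child.
P(none) = (7/8)^3 = 343/512; P(at least one) = 1 − 343/512 = 169/512.

169/512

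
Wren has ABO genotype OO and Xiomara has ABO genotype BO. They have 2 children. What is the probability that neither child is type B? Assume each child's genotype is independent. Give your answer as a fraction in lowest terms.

ABO cross OO × BO → 1/2 O, 1/2 B.
So P(type B) = 1/2 per child.
P(not type B) = 1/2 for one child; (1/2)^2 = 1/4.

1/4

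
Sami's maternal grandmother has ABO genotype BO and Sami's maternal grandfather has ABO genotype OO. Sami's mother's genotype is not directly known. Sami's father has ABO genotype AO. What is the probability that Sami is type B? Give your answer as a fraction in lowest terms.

Sami's mother's ABO genotype from BO × OO: 1/2 BO, 1/2 OO.
Crossing each possibility with the father AO and summing P(type B): 1/2·1/4 + 1/2·0 = 1/8.

1/8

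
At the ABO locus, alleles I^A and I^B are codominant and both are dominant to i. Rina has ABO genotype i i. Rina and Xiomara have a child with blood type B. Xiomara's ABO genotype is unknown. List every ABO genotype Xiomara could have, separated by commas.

I^A I^B, I^B I^B, I^B i

For each candidate genotype of Xiomara, check whether crossing it with i i can produce every observed child phenotype.
  I^A I^A → possible child types {A} ✗
  I^A I^B → possible child types {A, B} ✓
  I^A i → possible child types {O, A} ✗
  I^B I^B → possible child types {B} ✓
  I^B i → possible child types {O, B} ✓
  i i → possible child types {O} ✗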